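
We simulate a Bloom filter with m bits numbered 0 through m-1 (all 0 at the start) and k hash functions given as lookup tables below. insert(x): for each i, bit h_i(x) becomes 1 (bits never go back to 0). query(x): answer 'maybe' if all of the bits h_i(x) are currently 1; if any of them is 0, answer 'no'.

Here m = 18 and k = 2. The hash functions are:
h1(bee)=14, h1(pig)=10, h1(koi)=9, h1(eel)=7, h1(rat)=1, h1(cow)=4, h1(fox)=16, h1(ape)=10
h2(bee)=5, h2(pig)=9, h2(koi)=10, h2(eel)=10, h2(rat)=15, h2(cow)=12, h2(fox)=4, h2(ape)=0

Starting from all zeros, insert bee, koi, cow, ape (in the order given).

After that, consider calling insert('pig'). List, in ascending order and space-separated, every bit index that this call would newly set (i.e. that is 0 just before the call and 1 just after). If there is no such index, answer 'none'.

Answer: none

Derivation:
Start: bits=000000000000000000
After insert 'bee': sets bits 5 14 -> bits=000001000000001000
After insert 'koi': sets bits 9 10 -> bits=000001000110001000
After insert 'cow': sets bits 4 12 -> bits=000011000110101000
After insert 'ape': sets bits 0 10 -> bits=100011000110101000
insert 'pig' would touch bits 9 10; currently bit9=1, bit10=1
Bits that are 0 among those (would change 0->1): none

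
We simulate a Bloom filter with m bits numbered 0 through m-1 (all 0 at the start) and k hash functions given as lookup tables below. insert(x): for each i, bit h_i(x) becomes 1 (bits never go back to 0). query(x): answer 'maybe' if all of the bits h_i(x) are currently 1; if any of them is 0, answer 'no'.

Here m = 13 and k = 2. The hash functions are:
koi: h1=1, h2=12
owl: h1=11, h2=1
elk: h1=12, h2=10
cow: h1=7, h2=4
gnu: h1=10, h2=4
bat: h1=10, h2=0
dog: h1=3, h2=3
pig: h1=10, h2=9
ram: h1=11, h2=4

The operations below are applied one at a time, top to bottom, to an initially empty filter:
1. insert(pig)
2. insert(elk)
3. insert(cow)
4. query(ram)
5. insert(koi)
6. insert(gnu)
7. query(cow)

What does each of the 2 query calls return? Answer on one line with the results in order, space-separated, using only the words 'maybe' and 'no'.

Answer: no maybe

Derivation:
Start: bits=0000000000000
Op 1: insert pig -> sets bits 9 10 -> bits=0000000001100
Op 2: insert elk -> sets bits 10 12 -> bits=0000000001101
Op 3: insert cow -> sets bits 4 7 -> bits=0000100101101
Op 4: query ram -> checks bit4=1, bit11=0 (has a 0) -> no
Op 5: insert koi -> sets bits 1 12 -> bits=0100100101101
Op 6: insert gnu -> sets bits 4 10 -> bits=0100100101101
Op 7: query cow -> checks bit4=1, bit7=1 (all 1) -> maybe
Query results in order: no maybe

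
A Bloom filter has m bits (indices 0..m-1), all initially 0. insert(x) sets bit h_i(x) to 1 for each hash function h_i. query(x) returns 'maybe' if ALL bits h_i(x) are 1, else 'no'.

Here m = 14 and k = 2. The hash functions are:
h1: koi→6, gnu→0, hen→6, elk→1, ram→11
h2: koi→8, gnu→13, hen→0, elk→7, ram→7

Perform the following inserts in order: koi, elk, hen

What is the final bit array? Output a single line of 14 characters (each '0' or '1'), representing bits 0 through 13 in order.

Start: bits=00000000000000
After insert 'koi': sets bits 6 8 -> bits=00000010100000
After insert 'elk': sets bits 1 7 -> bits=01000011100000
After insert 'hen': sets bits 0 6 -> bits=11000011100000

Answer: 11000011100000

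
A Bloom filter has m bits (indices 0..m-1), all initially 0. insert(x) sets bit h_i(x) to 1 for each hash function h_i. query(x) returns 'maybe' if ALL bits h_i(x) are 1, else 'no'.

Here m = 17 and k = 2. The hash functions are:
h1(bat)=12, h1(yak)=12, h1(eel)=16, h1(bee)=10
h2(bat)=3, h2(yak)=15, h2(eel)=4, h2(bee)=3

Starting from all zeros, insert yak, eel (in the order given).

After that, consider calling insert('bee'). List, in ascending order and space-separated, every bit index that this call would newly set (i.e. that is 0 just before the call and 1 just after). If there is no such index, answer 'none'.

Start: bits=00000000000000000
After insert 'yak': sets bits 12 15 -> bits=00000000000010010
After insert 'eel': sets bits 4 16 -> bits=00001000000010011
insert 'bee' would touch bits 3 10; currently bit3=0, bit10=0
Bits that are 0 among those (would change 0->1): 3 10

Answer: 3 10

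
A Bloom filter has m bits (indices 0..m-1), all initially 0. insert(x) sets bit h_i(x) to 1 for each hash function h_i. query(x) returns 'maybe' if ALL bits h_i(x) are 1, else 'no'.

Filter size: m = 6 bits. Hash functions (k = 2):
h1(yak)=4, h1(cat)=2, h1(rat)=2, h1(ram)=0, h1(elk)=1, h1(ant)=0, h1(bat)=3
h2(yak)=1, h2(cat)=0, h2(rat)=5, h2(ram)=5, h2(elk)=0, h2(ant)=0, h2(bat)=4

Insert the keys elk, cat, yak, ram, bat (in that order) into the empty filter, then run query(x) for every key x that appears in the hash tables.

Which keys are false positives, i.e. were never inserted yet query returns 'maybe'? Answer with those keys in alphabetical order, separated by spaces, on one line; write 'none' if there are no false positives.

Answer: ant rat

Derivation:
Start: bits=000000
After insert 'elk': sets bits 0 1 -> bits=110000
After insert 'cat': sets bits 0 2 -> bits=111000
After insert 'yak': sets bits 1 4 -> bits=111010
After insert 'ram': sets bits 0 5 -> bits=111011
After insert 'bat': sets bits 3 4 -> bits=111111
Not inserted: ant rat — query each against bits=111111:
query ant: checks bit0=1 (all 1) -> maybe => FALSE POSITIVE
query rat: checks bit2=1, bit5=1 (all 1) -> maybe => FALSE POSITIVE
False positives (alphabetical): ant rat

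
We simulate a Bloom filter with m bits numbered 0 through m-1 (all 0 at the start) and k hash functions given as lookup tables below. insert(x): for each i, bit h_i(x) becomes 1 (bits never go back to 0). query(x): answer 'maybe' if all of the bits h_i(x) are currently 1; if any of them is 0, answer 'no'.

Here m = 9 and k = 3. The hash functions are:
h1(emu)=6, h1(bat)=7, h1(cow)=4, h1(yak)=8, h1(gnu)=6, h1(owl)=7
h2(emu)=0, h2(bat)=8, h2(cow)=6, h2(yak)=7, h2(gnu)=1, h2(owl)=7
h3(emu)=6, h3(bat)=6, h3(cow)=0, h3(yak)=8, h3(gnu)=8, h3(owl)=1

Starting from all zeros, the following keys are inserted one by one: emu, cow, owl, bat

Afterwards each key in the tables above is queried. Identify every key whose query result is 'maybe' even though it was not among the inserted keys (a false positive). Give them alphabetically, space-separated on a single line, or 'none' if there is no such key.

Answer: gnu yak

Derivation:
Start: bits=000000000
After insert 'emu': sets bits 0 6 -> bits=100000100
After insert 'cow': sets bits 0 4 6 -> bits=100010100
After insert 'owl': sets bits 1 7 -> bits=110010110
After insert 'bat': sets bits 6 7 8 -> bits=110010111
Not inserted: gnu yak — query each against bits=110010111:
query gnu: checks bit1=1, bit6=1, bit8=1 (all 1) -> maybe => FALSE POSITIVE
query yak: checks bit7=1, bit8=1 (all 1) -> maybe => FALSE POSITIVE
False positives (alphabetical): gnu yak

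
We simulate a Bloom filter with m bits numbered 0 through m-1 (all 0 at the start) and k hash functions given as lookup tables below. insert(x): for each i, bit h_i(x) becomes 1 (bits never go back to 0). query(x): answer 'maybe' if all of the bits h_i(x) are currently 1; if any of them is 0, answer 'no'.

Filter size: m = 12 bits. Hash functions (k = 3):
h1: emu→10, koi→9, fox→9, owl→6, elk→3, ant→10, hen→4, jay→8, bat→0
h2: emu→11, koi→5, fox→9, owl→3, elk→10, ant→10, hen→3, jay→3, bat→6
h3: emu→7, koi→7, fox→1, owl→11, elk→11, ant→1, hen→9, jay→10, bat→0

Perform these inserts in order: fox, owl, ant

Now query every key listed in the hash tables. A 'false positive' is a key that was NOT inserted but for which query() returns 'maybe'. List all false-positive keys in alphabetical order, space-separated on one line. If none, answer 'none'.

Answer: elk

Derivation:
Start: bits=000000000000
After insert 'fox': sets bits 1 9 -> bits=010000000100
After insert 'owl': sets bits 3 6 11 -> bits=010100100101
After insert 'ant': sets bits 1 10 -> bits=010100100111
Not inserted: bat elk emu hen jay koi — query each against bits=010100100111:
query bat: checks bit0=0, bit6=1 (has a 0) -> no => not a false positive
query elk: checks bit3=1, bit10=1, bit11=1 (all 1) -> maybe => FALSE POSITIVE
query emu: checks bit7=0, bit10=1, bit11=1 (has a 0) -> no => not a false positive
query hen: checks bit3=1, bit4=0, bit9=1 (has a 0) -> no => not a false positive
query jay: checks bit3=1, bit8=0, bit10=1 (has a 0) -> no => not a false positive
query koi: checks bit5=0, bit7=0, bit9=1 (has a 0) -> no => not a false positive
False positives (alphabetical): elk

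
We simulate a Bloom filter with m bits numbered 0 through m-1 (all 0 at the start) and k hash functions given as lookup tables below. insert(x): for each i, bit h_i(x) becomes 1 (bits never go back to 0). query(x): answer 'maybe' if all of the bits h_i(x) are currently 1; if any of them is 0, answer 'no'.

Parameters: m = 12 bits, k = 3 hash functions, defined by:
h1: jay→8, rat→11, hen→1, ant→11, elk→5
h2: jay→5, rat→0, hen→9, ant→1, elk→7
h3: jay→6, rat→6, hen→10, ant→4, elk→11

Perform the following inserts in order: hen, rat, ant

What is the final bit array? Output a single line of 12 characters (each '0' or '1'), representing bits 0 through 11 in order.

Start: bits=000000000000
After insert 'hen': sets bits 1 9 10 -> bits=010000000110
After insert 'rat': sets bits 0 6 11 -> bits=110000100111
After insert 'ant': sets bits 1 4 11 -> bits=110010100111

Answer: 110010100111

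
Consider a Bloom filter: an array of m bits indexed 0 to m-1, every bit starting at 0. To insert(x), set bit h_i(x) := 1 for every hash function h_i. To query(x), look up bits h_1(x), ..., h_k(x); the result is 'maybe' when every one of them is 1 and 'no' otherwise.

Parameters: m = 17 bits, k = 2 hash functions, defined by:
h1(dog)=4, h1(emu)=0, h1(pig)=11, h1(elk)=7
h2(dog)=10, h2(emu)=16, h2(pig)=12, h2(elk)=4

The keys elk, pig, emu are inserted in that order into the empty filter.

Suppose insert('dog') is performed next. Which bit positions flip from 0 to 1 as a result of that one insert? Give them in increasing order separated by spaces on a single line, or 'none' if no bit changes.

Answer: 10

Derivation:
Start: bits=00000000000000000
After insert 'elk': sets bits 4 7 -> bits=00001001000000000
After insert 'pig': sets bits 11 12 -> bits=00001001000110000
After insert 'emu': sets bits 0 16 -> bits=10001001000110001
insert 'dog' would touch bits 4 10; currently bit4=1, bit10=0
Bits that are 0 among those (would change 0->1): 10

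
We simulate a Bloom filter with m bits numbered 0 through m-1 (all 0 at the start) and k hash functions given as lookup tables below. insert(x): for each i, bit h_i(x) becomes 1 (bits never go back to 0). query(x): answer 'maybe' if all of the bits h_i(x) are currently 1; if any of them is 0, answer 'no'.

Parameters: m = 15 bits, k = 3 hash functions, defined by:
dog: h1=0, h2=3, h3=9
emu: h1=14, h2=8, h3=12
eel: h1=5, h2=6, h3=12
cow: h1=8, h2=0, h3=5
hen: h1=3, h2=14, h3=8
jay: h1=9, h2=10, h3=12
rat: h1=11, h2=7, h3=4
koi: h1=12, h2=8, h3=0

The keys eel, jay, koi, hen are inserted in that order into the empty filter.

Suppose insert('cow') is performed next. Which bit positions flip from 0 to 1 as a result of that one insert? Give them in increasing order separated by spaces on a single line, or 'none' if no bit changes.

Answer: none

Derivation:
Start: bits=000000000000000
After insert 'eel': sets bits 5 6 12 -> bits=000001100000100
After insert 'jay': sets bits 9 10 12 -> bits=000001100110100
After insert 'koi': sets bits 0 8 12 -> bits=100001101110100
After insert 'hen': sets bits 3 8 14 -> bits=100101101110101
insert 'cow' would touch bits 0 5 8; currently bit0=1, bit5=1, bit8=1
Bits that are 0 among those (would change 0->1): none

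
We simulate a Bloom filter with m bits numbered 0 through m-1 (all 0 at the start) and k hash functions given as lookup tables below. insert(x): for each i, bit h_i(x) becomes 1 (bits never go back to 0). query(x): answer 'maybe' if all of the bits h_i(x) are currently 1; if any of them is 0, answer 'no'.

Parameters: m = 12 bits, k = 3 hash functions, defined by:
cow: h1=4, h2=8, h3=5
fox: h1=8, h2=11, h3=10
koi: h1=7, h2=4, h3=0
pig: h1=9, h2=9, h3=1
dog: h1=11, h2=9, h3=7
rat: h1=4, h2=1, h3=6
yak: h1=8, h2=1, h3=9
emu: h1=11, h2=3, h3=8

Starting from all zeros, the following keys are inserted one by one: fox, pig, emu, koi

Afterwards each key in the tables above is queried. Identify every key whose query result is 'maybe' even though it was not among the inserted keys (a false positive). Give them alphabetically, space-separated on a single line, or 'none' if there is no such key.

Answer: dog yak

Derivation:
Start: bits=000000000000
After insert 'fox': sets bits 8 10 11 -> bits=000000001011
After insert 'pig': sets bits 1 9 -> bits=010000001111
After insert 'emu': sets bits 3 8 11 -> bits=010100001111
After insert 'koi': sets bits 0 4 7 -> bits=110110011111
Not inserted: cow dog rat yak — query each against bits=110110011111:
query cow: checks bit4=1, bit5=0, bit8=1 (has a 0) -> no => not a false positive
query dog: checks bit7=1, bit9=1, bit11=1 (all 1) -> maybe => FALSE POSITIVE
query rat: checks bit1=1, bit4=1, bit6=0 (has a 0) -> no => not a false positive
query yak: checks bit1=1, bit8=1, bit9=1 (all 1) -> maybe => FALSE POSITIVE
False positives (alphabetical): dog yak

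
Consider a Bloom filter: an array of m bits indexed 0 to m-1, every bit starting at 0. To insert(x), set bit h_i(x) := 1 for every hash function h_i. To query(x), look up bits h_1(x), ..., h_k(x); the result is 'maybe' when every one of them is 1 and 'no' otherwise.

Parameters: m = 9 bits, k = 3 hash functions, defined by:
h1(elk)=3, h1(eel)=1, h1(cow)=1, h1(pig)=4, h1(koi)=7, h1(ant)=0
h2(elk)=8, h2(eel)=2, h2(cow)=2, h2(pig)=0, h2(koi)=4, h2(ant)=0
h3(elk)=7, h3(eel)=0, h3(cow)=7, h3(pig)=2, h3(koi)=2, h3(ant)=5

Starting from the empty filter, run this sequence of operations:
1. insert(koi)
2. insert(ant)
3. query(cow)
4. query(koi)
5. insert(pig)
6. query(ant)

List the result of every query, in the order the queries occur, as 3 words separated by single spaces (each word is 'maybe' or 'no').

Start: bits=000000000
Op 1: insert koi -> sets bits 2 4 7 -> bits=001010010
Op 2: insert ant -> sets bits 0 5 -> bits=101011010
Op 3: query cow -> checks bit1=0, bit2=1, bit7=1 (has a 0) -> no
Op 4: query koi -> checks bit2=1, bit4=1, bit7=1 (all 1) -> maybe
Op 5: insert pig -> sets bits 0 2 4 -> bits=101011010
Op 6: query ant -> checks bit0=1, bit5=1 (all 1) -> maybe
Query results in order: no maybe maybe

Answer: no maybe maybe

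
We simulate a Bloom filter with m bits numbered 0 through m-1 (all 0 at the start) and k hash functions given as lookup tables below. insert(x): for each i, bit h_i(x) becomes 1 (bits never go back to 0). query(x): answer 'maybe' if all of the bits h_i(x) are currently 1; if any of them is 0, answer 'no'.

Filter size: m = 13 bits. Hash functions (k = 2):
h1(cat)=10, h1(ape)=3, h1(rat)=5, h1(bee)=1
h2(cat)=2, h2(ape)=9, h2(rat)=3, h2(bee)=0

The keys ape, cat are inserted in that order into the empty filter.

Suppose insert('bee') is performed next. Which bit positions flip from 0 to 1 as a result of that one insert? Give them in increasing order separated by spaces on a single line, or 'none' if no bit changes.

Start: bits=0000000000000
After insert 'ape': sets bits 3 9 -> bits=0001000001000
After insert 'cat': sets bits 2 10 -> bits=0011000001100
insert 'bee' would touch bits 0 1; currently bit0=0, bit1=0
Bits that are 0 among those (would change 0->1): 0 1

Answer: 0 1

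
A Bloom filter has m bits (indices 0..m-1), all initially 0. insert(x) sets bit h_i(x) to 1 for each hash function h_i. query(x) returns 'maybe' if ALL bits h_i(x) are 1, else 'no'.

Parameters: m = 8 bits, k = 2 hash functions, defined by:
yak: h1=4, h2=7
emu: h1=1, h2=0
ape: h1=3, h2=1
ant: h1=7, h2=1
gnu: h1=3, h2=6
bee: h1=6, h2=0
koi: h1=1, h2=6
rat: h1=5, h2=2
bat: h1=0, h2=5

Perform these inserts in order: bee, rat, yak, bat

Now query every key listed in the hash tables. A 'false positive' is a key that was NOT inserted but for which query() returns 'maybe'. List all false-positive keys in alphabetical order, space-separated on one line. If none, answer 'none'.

Answer: none

Derivation:
Start: bits=00000000
After insert 'bee': sets bits 0 6 -> bits=10000010
After insert 'rat': sets bits 2 5 -> bits=10100110
After insert 'yak': sets bits 4 7 -> bits=10101111
After insert 'bat': sets bits 0 5 -> bits=10101111
Not inserted: ant ape emu gnu koi — query each against bits=10101111:
query ant: checks bit1=0, bit7=1 (has a 0) -> no => not a false positive
query ape: checks bit1=0, bit3=0 (has a 0) -> no => not a false positive
query emu: checks bit0=1, bit1=0 (has a 0) -> no => not a false positive
query gnu: checks bit3=0, bit6=1 (has a 0) -> no => not a false positive
query koi: checks bit1=0, bit6=1 (has a 0) -> no => not a false positive
False positives (alphabetical): none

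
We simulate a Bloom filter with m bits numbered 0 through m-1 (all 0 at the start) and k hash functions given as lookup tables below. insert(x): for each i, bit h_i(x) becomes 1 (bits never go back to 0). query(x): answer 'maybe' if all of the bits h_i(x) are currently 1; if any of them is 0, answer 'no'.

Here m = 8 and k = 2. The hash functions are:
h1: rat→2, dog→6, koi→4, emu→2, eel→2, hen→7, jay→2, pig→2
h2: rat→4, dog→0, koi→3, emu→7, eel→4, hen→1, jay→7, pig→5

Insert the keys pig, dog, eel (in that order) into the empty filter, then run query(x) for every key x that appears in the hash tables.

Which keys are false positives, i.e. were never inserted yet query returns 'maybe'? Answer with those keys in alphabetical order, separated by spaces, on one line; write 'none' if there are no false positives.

Answer: rat

Derivation:
Start: bits=00000000
After insert 'pig': sets bits 2 5 -> bits=00100100
After insert 'dog': sets bits 0 6 -> bits=10100110
After insert 'eel': sets bits 2 4 -> bits=10101110
Not inserted: emu hen jay koi rat — query each against bits=10101110:
query emu: checks bit2=1, bit7=0 (has a 0) -> no => not a false positive
query hen: checks bit1=0, bit7=0 (has a 0) -> no => not a false positive
query jay: checks bit2=1, bit7=0 (has a 0) -> no => not a false positive
query koi: checks bit3=0, bit4=1 (has a 0) -> no => not a false positive
query rat: checks bit2=1, bit4=1 (all 1) -> maybe => FALSE POSITIVE
False positives (alphabetical): rat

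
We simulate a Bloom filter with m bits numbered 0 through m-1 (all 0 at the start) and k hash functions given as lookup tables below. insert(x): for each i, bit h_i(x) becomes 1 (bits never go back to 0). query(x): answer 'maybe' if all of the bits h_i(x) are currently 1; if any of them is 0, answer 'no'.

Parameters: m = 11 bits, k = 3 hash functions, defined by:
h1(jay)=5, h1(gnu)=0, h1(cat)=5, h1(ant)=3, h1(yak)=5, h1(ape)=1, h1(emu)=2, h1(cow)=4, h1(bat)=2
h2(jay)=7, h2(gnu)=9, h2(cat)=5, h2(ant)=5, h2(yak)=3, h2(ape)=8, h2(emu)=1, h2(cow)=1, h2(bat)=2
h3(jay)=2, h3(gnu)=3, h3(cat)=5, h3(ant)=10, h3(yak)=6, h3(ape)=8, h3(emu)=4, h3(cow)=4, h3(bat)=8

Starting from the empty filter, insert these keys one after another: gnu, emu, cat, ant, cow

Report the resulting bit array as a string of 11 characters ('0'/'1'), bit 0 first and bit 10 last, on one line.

Start: bits=00000000000
After insert 'gnu': sets bits 0 3 9 -> bits=10010000010
After insert 'emu': sets bits 1 2 4 -> bits=11111000010
After insert 'cat': sets bits 5 -> bits=11111100010
After insert 'ant': sets bits 3 5 10 -> bits=11111100011
After insert 'cow': sets bits 1 4 -> bits=11111100011

Answer: 11111100011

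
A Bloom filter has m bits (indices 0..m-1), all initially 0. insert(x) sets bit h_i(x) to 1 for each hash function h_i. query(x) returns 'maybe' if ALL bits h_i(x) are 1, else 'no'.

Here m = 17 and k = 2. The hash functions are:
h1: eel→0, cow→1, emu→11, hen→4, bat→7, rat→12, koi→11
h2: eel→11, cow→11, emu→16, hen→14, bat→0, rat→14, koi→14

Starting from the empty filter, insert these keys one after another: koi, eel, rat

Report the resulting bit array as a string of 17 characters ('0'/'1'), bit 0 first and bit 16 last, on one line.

Answer: 10000000000110100

Derivation:
Start: bits=00000000000000000
After insert 'koi': sets bits 11 14 -> bits=00000000000100100
After insert 'eel': sets bits 0 11 -> bits=10000000000100100
After insert 'rat': sets bits 12 14 -> bits=10000000000110100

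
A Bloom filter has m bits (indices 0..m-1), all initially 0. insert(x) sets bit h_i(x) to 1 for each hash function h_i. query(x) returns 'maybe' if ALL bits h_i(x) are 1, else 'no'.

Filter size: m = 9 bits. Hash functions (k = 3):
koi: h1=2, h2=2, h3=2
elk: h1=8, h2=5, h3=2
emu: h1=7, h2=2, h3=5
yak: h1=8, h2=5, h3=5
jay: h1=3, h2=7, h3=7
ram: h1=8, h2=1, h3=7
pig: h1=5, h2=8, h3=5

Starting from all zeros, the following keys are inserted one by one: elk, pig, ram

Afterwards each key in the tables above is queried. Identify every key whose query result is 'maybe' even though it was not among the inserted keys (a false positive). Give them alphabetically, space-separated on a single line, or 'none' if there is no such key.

Answer: emu koi yak

Derivation:
Start: bits=000000000
After insert 'elk': sets bits 2 5 8 -> bits=001001001
After insert 'pig': sets bits 5 8 -> bits=001001001
After insert 'ram': sets bits 1 7 8 -> bits=011001011
Not inserted: emu jay koi yak — query each against bits=011001011:
query emu: checks bit2=1, bit5=1, bit7=1 (all 1) -> maybe => FALSE POSITIVE
query jay: checks bit3=0, bit7=1 (has a 0) -> no => not a false positive
query koi: checks bit2=1 (all 1) -> maybe => FALSE POSITIVE
query yak: checks bit5=1, bit8=1 (all 1) -> maybe => FALSE POSITIVE
False positives (alphabetical): emu koi yak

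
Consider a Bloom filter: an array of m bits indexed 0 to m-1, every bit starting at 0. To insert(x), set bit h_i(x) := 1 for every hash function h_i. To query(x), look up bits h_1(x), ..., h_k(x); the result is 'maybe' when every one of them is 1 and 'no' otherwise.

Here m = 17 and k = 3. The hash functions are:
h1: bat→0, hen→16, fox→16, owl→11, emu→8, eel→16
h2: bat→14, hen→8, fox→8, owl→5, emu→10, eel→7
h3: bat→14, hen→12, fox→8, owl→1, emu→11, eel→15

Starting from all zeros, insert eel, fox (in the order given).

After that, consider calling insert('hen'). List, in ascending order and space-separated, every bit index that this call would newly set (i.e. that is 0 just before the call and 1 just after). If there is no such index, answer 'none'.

Start: bits=00000000000000000
After insert 'eel': sets bits 7 15 16 -> bits=00000001000000011
After insert 'fox': sets bits 8 16 -> bits=00000001100000011
insert 'hen' would touch bits 8 12 16; currently bit8=1, bit12=0, bit16=1
Bits that are 0 among those (would change 0->1): 12

Answer: 12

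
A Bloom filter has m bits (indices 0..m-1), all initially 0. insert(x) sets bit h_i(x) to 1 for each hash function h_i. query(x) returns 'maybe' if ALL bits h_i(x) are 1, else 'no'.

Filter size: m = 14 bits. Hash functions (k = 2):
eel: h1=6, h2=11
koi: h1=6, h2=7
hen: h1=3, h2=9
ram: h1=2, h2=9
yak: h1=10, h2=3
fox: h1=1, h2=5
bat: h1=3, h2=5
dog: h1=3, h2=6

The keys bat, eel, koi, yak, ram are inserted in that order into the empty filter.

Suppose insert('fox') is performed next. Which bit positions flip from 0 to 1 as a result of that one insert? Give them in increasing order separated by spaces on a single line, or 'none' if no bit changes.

Start: bits=00000000000000
After insert 'bat': sets bits 3 5 -> bits=00010100000000
After insert 'eel': sets bits 6 11 -> bits=00010110000100
After insert 'koi': sets bits 6 7 -> bits=00010111000100
After insert 'yak': sets bits 3 10 -> bits=00010111001100
After insert 'ram': sets bits 2 9 -> bits=00110111011100
insert 'fox' would touch bits 1 5; currently bit1=0, bit5=1
Bits that are 0 among those (would change 0->1): 1

Answer: 1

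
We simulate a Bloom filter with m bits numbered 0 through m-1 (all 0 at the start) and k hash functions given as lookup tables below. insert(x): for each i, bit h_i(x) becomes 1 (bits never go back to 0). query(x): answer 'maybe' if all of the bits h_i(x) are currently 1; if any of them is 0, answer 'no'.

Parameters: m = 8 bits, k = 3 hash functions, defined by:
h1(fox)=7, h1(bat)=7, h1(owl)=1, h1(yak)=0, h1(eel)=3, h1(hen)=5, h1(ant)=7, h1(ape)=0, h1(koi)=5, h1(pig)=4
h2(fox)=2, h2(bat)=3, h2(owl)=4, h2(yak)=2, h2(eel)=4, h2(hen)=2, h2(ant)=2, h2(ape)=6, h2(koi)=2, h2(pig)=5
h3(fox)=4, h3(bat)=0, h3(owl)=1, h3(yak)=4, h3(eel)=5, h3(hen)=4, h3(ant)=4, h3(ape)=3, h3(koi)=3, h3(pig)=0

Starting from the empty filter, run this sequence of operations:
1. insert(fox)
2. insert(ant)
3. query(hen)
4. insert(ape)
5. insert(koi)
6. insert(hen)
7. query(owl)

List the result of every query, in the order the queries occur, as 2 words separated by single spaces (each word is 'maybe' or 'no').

Start: bits=00000000
Op 1: insert fox -> sets bits 2 4 7 -> bits=00101001
Op 2: insert ant -> sets bits 2 4 7 -> bits=00101001
Op 3: query hen -> checks bit2=1, bit4=1, bit5=0 (has a 0) -> no
Op 4: insert ape -> sets bits 0 3 6 -> bits=10111011
Op 5: insert koi -> sets bits 2 3 5 -> bits=10111111
Op 6: insert hen -> sets bits 2 4 5 -> bits=10111111
Op 7: query owl -> checks bit1=0, bit4=1 (has a 0) -> no
Query results in order: no no

Answer: no no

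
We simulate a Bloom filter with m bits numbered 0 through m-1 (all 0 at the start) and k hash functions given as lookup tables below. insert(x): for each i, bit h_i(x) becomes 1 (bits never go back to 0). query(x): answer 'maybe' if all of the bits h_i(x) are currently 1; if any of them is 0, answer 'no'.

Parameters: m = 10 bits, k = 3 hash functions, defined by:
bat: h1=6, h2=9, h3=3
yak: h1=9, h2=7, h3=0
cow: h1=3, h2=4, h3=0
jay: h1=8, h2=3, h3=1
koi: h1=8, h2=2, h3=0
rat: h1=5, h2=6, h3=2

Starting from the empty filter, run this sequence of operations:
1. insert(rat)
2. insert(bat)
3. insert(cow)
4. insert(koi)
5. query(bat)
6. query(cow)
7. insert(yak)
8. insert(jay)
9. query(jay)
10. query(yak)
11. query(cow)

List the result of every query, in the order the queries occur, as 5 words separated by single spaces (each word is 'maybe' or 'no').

Start: bits=0000000000
Op 1: insert rat -> sets bits 2 5 6 -> bits=0010011000
Op 2: insert bat -> sets bits 3 6 9 -> bits=0011011001
Op 3: insert cow -> sets bits 0 3 4 -> bits=1011111001
Op 4: insert koi -> sets bits 0 2 8 -> bits=1011111011
Op 5: query bat -> checks bit3=1, bit6=1, bit9=1 (all 1) -> maybe
Op 6: query cow -> checks bit0=1, bit3=1, bit4=1 (all 1) -> maybe
Op 7: insert yak -> sets bits 0 7 9 -> bits=1011111111
Op 8: insert jay -> sets bits 1 3 8 -> bits=1111111111
Op 9: query jay -> checks bit1=1, bit3=1, bit8=1 (all 1) -> maybe
Op 10: query yak -> checks bit0=1, bit7=1, bit9=1 (all 1) -> maybe
Op 11: query cow -> checks bit0=1, bit3=1, bit4=1 (all 1) -> maybe
Query results in order: maybe maybe maybe maybe maybe

Answer: maybe maybe maybe maybe maybe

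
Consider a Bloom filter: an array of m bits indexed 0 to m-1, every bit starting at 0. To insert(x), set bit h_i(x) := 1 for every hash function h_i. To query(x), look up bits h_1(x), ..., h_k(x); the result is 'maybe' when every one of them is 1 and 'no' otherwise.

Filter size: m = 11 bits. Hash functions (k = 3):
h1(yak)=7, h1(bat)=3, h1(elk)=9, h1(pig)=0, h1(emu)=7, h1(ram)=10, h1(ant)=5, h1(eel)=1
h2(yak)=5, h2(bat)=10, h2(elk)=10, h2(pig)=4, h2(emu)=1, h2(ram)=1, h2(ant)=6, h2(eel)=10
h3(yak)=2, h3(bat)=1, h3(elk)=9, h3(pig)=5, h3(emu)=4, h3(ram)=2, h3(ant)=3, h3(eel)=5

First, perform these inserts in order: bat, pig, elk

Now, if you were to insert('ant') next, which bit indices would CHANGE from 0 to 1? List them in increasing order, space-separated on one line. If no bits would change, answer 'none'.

Start: bits=00000000000
After insert 'bat': sets bits 1 3 10 -> bits=01010000001
After insert 'pig': sets bits 0 4 5 -> bits=11011100001
After insert 'elk': sets bits 9 10 -> bits=11011100011
insert 'ant' would touch bits 3 5 6; currently bit3=1, bit5=1, bit6=0
Bits that are 0 among those (would change 0->1): 6

Answer: 6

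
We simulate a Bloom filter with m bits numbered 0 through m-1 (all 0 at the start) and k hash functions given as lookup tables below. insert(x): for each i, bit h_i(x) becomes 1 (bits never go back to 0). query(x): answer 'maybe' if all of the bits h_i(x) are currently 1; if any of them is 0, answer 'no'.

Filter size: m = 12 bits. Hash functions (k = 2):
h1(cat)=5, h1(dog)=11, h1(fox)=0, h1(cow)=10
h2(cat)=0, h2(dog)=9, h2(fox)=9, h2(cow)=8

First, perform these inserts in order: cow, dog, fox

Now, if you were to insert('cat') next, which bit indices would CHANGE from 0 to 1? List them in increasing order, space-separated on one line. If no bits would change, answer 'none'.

Start: bits=000000000000
After insert 'cow': sets bits 8 10 -> bits=000000001010
After insert 'dog': sets bits 9 11 -> bits=000000001111
After insert 'fox': sets bits 0 9 -> bits=100000001111
insert 'cat' would touch bits 0 5; currently bit0=1, bit5=0
Bits that are 0 among those (would change 0->1): 5

Answer: 5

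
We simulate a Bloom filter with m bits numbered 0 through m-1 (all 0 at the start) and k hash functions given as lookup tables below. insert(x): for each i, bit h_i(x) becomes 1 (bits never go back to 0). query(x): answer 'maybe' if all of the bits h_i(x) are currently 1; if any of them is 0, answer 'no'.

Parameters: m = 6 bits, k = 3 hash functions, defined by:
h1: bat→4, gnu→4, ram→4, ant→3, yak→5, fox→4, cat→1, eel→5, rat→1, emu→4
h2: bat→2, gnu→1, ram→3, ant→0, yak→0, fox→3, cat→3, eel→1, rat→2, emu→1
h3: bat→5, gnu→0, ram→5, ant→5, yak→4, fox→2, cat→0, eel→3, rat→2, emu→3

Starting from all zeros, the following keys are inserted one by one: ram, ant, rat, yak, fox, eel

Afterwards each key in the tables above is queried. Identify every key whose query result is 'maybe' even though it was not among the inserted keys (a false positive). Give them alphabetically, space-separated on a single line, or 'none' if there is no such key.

Start: bits=000000
After insert 'ram': sets bits 3 4 5 -> bits=000111
After insert 'ant': sets bits 0 3 5 -> bits=100111
After insert 'rat': sets bits 1 2 -> bits=111111
After insert 'yak': sets bits 0 4 5 -> bits=111111
After insert 'fox': sets bits 2 3 4 -> bits=111111
After insert 'eel': sets bits 1 3 5 -> bits=111111
Not inserted: bat cat emu gnu — query each against bits=111111:
query bat: checks bit2=1, bit4=1, bit5=1 (all 1) -> maybe => FALSE POSITIVE
query cat: checks bit0=1, bit1=1, bit3=1 (all 1) -> maybe => FALSE POSITIVE
query emu: checks bit1=1, bit3=1, bit4=1 (all 1) -> maybe => FALSE POSITIVE
query gnu: checks bit0=1, bit1=1, bit4=1 (all 1) -> maybe => FALSE POSITIVE
False positives (alphabetical): bat cat emu gnu

Answer: bat cat emu gnu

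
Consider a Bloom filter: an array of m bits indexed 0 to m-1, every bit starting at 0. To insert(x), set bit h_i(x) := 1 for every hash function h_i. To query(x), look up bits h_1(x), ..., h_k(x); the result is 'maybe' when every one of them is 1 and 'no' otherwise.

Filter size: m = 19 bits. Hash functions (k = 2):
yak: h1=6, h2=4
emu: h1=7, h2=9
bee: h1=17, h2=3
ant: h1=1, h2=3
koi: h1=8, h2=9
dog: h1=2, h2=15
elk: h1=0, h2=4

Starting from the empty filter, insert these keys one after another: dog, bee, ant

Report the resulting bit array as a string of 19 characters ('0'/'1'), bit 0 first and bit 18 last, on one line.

Answer: 0111000000000001010

Derivation:
Start: bits=0000000000000000000
After insert 'dog': sets bits 2 15 -> bits=0010000000000001000
After insert 'bee': sets bits 3 17 -> bits=0011000000000001010
After insert 'ant': sets bits 1 3 -> bits=0111000000000001010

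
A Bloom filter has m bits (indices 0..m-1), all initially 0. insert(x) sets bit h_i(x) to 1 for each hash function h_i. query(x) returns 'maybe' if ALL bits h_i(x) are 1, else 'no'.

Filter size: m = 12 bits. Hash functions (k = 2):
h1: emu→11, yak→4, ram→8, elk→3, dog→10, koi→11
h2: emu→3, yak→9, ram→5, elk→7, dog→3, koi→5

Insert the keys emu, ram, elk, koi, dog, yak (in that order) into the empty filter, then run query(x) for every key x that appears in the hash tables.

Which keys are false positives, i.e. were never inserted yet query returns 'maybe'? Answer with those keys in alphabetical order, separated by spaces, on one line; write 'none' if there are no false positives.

Start: bits=000000000000
After insert 'emu': sets bits 3 11 -> bits=000100000001
After insert 'ram': sets bits 5 8 -> bits=000101001001
After insert 'elk': sets bits 3 7 -> bits=000101011001
After insert 'koi': sets bits 5 11 -> bits=000101011001
After insert 'dog': sets bits 3 10 -> bits=000101011011
After insert 'yak': sets bits 4 9 -> bits=000111011111
Not inserted: (none) — query each against bits=000111011111:
False positives (alphabetical): none

Answer: none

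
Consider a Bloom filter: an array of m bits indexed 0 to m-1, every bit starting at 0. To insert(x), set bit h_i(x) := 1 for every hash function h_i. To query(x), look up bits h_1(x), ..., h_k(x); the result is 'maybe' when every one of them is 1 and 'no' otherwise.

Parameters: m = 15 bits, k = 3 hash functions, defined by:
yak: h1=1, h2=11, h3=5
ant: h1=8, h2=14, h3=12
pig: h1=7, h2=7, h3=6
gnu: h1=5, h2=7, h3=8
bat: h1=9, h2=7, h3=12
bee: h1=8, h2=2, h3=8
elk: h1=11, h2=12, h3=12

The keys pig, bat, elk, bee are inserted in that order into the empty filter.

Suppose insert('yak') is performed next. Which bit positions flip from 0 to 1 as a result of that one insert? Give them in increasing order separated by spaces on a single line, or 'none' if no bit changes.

Answer: 1 5

Derivation:
Start: bits=000000000000000
After insert 'pig': sets bits 6 7 -> bits=000000110000000
After insert 'bat': sets bits 7 9 12 -> bits=000000110100100
After insert 'elk': sets bits 11 12 -> bits=000000110101100
After insert 'bee': sets bits 2 8 -> bits=001000111101100
insert 'yak' would touch bits 1 5 11; currently bit1=0, bit5=0, bit11=1
Bits that are 0 among those (would change 0->1): 1 5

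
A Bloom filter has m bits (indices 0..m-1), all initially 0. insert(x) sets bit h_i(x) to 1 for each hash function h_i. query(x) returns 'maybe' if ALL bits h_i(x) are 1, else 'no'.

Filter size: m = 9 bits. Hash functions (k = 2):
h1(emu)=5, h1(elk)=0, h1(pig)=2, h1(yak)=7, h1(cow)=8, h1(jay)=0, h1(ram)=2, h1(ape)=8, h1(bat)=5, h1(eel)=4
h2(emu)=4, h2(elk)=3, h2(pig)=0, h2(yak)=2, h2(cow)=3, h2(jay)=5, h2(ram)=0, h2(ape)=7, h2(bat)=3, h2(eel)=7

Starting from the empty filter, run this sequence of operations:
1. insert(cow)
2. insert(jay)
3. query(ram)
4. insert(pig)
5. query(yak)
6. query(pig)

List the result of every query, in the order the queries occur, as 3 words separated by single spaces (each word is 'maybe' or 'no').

Answer: no no maybe

Derivation:
Start: bits=000000000
Op 1: insert cow -> sets bits 3 8 -> bits=000100001
Op 2: insert jay -> sets bits 0 5 -> bits=100101001
Op 3: query ram -> checks bit0=1, bit2=0 (has a 0) -> no
Op 4: insert pig -> sets bits 0 2 -> bits=101101001
Op 5: query yak -> checks bit2=1, bit7=0 (has a 0) -> no
Op 6: query pig -> checks bit0=1, bit2=1 (all 1) -> maybe
Query results in order: no no maybe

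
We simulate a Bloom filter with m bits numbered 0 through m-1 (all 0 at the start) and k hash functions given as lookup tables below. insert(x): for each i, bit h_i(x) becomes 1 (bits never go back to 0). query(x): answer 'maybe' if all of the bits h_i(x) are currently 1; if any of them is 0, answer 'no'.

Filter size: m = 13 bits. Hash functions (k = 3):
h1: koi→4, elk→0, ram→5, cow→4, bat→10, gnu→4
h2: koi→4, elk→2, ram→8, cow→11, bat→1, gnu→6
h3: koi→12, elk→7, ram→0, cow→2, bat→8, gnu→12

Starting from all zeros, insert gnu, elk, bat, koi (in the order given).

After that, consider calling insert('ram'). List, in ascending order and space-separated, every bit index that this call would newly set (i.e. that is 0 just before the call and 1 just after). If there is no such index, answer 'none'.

Answer: 5

Derivation:
Start: bits=0000000000000
After insert 'gnu': sets bits 4 6 12 -> bits=0000101000001
After insert 'elk': sets bits 0 2 7 -> bits=1010101100001
After insert 'bat': sets bits 1 8 10 -> bits=1110101110101
After insert 'koi': sets bits 4 12 -> bits=1110101110101
insert 'ram' would touch bits 0 5 8; currently bit0=1, bit5=0, bit8=1
Bits that are 0 among those (would change 0->1): 5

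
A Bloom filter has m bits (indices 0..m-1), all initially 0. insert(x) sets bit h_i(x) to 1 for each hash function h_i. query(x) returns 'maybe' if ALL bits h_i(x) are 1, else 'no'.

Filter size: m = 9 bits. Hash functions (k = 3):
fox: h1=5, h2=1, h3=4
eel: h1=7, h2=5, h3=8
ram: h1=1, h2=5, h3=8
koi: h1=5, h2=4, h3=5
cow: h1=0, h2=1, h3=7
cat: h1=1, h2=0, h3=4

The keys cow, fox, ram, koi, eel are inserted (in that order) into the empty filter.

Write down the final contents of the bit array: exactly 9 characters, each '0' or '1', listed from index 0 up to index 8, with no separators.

Start: bits=000000000
After insert 'cow': sets bits 0 1 7 -> bits=110000010
After insert 'fox': sets bits 1 4 5 -> bits=110011010
After insert 'ram': sets bits 1 5 8 -> bits=110011011
After insert 'koi': sets bits 4 5 -> bits=110011011
After insert 'eel': sets bits 5 7 8 -> bits=110011011

Answer: 110011011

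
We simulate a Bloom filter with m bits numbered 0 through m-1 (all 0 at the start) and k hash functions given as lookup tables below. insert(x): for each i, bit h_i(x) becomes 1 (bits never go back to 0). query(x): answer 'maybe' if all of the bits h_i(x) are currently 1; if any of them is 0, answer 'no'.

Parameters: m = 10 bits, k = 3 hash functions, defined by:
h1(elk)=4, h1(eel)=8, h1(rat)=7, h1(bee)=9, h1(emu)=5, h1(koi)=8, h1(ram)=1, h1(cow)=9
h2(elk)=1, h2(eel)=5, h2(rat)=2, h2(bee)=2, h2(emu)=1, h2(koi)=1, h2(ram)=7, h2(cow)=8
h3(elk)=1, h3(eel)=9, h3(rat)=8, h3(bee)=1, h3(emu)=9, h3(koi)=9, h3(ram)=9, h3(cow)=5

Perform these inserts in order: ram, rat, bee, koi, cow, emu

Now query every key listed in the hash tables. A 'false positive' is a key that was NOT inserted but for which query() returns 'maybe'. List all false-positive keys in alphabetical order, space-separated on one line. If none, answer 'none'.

Start: bits=0000000000
After insert 'ram': sets bits 1 7 9 -> bits=0100000101
After insert 'rat': sets bits 2 7 8 -> bits=0110000111
After insert 'bee': sets bits 1 2 9 -> bits=0110000111
After insert 'koi': sets bits 1 8 9 -> bits=0110000111
After insert 'cow': sets bits 5 8 9 -> bits=0110010111
After insert 'emu': sets bits 1 5 9 -> bits=0110010111
Not inserted: eel elk — query each against bits=0110010111:
query eel: checks bit5=1, bit8=1, bit9=1 (all 1) -> maybe => FALSE POSITIVE
query elk: checks bit1=1, bit4=0 (has a 0) -> no => not a false positive
False positives (alphabetical): eel

Answer: eel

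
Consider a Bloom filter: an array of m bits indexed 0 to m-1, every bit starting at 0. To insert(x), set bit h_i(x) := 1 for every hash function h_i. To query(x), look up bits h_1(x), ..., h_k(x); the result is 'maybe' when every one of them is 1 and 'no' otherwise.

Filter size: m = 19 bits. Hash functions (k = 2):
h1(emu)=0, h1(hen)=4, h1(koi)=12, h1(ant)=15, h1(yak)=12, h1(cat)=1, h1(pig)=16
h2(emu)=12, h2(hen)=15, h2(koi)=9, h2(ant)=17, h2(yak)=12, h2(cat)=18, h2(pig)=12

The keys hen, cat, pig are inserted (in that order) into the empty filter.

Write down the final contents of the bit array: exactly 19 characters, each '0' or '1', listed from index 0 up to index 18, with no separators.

Answer: 0100100000001001101

Derivation:
Start: bits=0000000000000000000
After insert 'hen': sets bits 4 15 -> bits=0000100000000001000
After insert 'cat': sets bits 1 18 -> bits=0100100000000001001
After insert 'pig': sets bits 12 16 -> bits=0100100000001001101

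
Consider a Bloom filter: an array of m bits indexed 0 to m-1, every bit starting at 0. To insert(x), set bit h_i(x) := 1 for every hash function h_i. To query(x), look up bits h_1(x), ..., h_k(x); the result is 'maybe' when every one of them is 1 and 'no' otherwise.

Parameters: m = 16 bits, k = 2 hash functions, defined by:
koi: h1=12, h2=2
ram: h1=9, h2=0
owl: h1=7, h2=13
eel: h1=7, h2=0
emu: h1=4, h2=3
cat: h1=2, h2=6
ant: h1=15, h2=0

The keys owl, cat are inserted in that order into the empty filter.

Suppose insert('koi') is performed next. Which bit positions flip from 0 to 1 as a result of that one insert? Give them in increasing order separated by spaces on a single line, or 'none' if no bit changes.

Start: bits=0000000000000000
After insert 'owl': sets bits 7 13 -> bits=0000000100000100
After insert 'cat': sets bits 2 6 -> bits=0010001100000100
insert 'koi' would touch bits 2 12; currently bit2=1, bit12=0
Bits that are 0 among those (would change 0->1): 12

Answer: 12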